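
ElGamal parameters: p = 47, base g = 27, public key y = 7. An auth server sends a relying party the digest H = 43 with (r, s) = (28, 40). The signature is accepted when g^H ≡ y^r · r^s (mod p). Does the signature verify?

does not verify

Left side g^H mod p:
Squares mod 47: 27^1≡27, 27^2≡24, 27^4≡12, 27^8≡3, 27^16≡9, 27^32≡34
43 = 32 + 8 + 2 + 1, so 27^43 ≡ 34·3·24·27 ≡ 14 (mod 47)
Right side y^r · r^s mod p:
Squares mod 47: 7^1≡7, 7^2≡2, 7^4≡4, 7^8≡16, 7^16≡21
28 = 16 + 8 + 4, so 7^28 ≡ 21·16·4 ≡ 28 (mod 47)
Squares mod 47: 28^1≡28, 28^2≡32, 28^4≡37, 28^8≡6, 28^16≡36, 28^32≡27
40 = 32 + 8, so 28^40 ≡ 27·6 ≡ 21 (mod 47)
28·21 = 588 ≡ 24 (mod 47)
14 ≠ 24, so verification fails.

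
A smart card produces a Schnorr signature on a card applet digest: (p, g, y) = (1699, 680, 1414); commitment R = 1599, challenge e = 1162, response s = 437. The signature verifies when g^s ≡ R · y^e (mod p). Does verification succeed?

passes

g^s mod p:
680^2 = 462400 ≡ 272
680^4 ≡ 272^2 = 73984 ≡ 927
680^8 ≡ 927^2 = 859329 ≡ 1334
680^16 ≡ 1334^2 = 1779556 ≡ 703
680^32 ≡ 703^2 = 494209 ≡ 1499
680^64 ≡ 1499^2 = 2247001 ≡ 923
680^128 ≡ 923^2 = 851929 ≡ 730
680^256 ≡ 730^2 = 532900 ≡ 1113
437 = 256 + 128 + 32 + 16 + 4 + 1, so 680^437 ≡ 1113·730·1499·703·927·680 ≡ 1635 (mod 1699)
R · y^e mod p:
1414^2 = 1999396 ≡ 1372
1414^4 ≡ 1372^2 = 1882384 ≡ 1591
1414^8 ≡ 1591^2 = 2531281 ≡ 1470
1414^16 ≡ 1470^2 = 2160900 ≡ 1471
1414^32 ≡ 1471^2 = 2163841 ≡ 1014
1414^64 ≡ 1014^2 = 1028196 ≡ 301
1414^128 ≡ 301^2 = 90601 ≡ 554
1414^256 ≡ 554^2 = 306916 ≡ 1096
1414^512 ≡ 1096^2 = 1201216 ≡ 23
1414^1024 ≡ 23^2 = 529
1162 = 1024 + 128 + 8 + 2, so 1414^1162 ≡ 529·554·1470·1372 ≡ 1088 (mod 1699)
1599·1088 = 1739712 ≡ 1635 (mod 1699)
1635 ≡ 1635 (mod 1699); signature holds.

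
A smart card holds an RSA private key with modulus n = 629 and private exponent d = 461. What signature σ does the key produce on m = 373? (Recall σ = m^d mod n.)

509

m^2 ≡ 373^2 = 139129 ≡ 120
m^4 ≡ 120^2 = 14400 ≡ 562
m^8 ≡ 562^2 = 315844 ≡ 86
m^16 ≡ 86^2 = 7396 ≡ 477
m^32 ≡ 477^2 = 227529 ≡ 460
m^64 ≡ 460^2 = 211600 ≡ 256
m^128 ≡ 256^2 = 65536 ≡ 120
m^256 ≡ 120^2 = 14400 ≡ 562
461 = 256 + 128 + 64 + 8 + 4 + 1, so m^461 ≡ 562·120·256·86·562·373 ≡ 509 (mod 629)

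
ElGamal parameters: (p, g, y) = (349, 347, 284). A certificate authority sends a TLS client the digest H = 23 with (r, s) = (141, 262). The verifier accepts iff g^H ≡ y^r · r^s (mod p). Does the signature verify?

Left side g^H mod p:
347^2 = 120409 ≡ 4
347^4 ≡ 4^2 = 16
347^8 ≡ 16^2 = 256
347^16 ≡ 256^2 = 65536 ≡ 273
23 = 16 + 4 + 2 + 1, so 347^23 ≡ 273·16·4·347 ≡ 305 (mod 349)
Right side y^r · r^s mod p:
284^2 = 80656 ≡ 37
284^4 ≡ 37^2 = 1369 ≡ 322
284^8 ≡ 322^2 = 103684 ≡ 31
284^16 ≡ 31^2 = 961 ≡ 263
284^32 ≡ 263^2 = 69169 ≡ 67
284^64 ≡ 67^2 = 4489 ≡ 301
284^128 ≡ 301^2 = 90601 ≡ 210
141 = 128 + 8 + 4 + 1, so 284^141 ≡ 210·31·322·284 ≡ 186 (mod 349)
141^2 = 19881 ≡ 337
141^4 ≡ 337^2 = 113569 ≡ 144
141^8 ≡ 144^2 = 20736 ≡ 145
141^16 ≡ 145^2 = 21025 ≡ 85
141^32 ≡ 85^2 = 7225 ≡ 245
141^64 ≡ 245^2 = 60025 ≡ 346
141^128 ≡ 346^2 = 119716 ≡ 9
141^256 ≡ 9^2 = 81
262 = 256 + 4 + 2, so 141^262 ≡ 81·144·337 ≡ 330 (mod 349)
186·330 = 61380 ≡ 305 (mod 349)
305 ≡ 305 (mod 349), so the signature is genuine.

verifies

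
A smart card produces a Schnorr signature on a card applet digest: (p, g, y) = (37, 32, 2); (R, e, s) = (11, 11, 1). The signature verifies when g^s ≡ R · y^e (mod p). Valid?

yes

g^s mod p:
32^1 mod 37 = 32
R · y^e mod p:
2^2 = 4
2^4 ≡ 4^2 = 16
2^8 ≡ 16^2 = 256 ≡ 34
11 = 8 + 2 + 1, so 2^11 ≡ 34·4·2 ≡ 13 (mod 37)
11·13 = 143 ≡ 32 (mod 37)
32 ≡ 32 (mod 37); signature holds.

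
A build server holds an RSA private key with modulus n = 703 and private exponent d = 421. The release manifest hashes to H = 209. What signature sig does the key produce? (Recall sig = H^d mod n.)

513

Squares mod 703: H^1≡209, H^2≡95, H^4≡589, H^8≡342, H^16≡266, H^32≡456, H^64≡551, H^128≡608, H^256≡589
421 = 256 + 128 + 32 + 4 + 1, so H^421 ≡ 589·608·456·589·209 ≡ 513 (mod 703)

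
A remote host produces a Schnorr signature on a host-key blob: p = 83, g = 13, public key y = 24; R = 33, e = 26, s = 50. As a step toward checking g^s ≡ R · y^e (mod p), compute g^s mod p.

13^2 = 169 ≡ 3
13^4 ≡ 3^2 = 9
13^8 ≡ 9^2 = 81
13^16 ≡ 81^2 = 6561 ≡ 4
13^32 ≡ 4^2 = 16
50 = 32 + 16 + 2, so 13^50 ≡ 16·4·3 ≡ 26 (mod 83)

26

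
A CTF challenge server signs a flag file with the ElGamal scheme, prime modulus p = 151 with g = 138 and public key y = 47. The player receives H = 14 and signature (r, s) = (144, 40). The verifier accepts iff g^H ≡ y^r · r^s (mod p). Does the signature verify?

verifies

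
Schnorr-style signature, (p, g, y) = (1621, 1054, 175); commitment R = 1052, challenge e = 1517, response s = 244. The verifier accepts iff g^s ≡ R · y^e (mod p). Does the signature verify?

does not verify

g^s mod p:
Squares mod 1621: 1054^1≡1054, 1054^2≡531, 1054^4≡1528, 1054^8≡544, 1054^16≡914, 1054^32≡581, 1054^64≡393, 1054^128≡454
244 = 128 + 64 + 32 + 16 + 4, so 1054^244 ≡ 454·393·581·914·1528 ≡ 622 (mod 1621)
R · y^e mod p:
Squares mod 1621: 175^1≡175, 175^2≡1447, 175^4≡1098, 175^8≡1201, 175^16≡1332, 175^32≡850, 175^64≡1155, 175^128≡1563, 175^256≡122, 175^512≡295, 175^1024≡1112
1517 = 1024 + 256 + 128 + 64 + 32 + 8 + 4 + 1, so 175^1517 ≡ 1112·122·1563·1155·850·1201·1098·175 ≡ 784 (mod 1621)
1052·784 = 824768 ≡ 1300 (mod 1621)
622 ≠ 1300; the check fails.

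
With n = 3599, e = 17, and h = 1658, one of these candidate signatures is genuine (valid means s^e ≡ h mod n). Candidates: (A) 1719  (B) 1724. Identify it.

A

Candidate A: 1719^2 = 2954961 ≡ 182; 1719^4 ≡ 182^2 = 33124 ≡ 733; 1719^8 ≡ 733^2 = 537289 ≡ 1038; 1719^16 ≡ 1038^2 = 1077444 ≡ 1343; 17 = 16 + 1, so 1719^17 ≡ 1343·1719 ≡ 1658 (mod 3599)
  → matches h = 1658
Candidate B: 1724^2 = 2972176 ≡ 3001; 1724^4 ≡ 3001^2 = 9006001 ≡ 1303; 1724^8 ≡ 1303^2 = 1697809 ≡ 2680; 1724^16 ≡ 2680^2 = 7182400 ≡ 2395; 17 = 16 + 1, so 1724^17 ≡ 2395·1724 ≡ 927 (mod 3599)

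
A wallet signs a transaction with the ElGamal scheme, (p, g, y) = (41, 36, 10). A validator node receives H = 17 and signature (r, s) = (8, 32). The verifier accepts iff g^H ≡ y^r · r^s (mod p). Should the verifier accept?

Left side g^H mod p:
36^17 mod 41 = 20
Right side y^r · r^s mod p:
10^8 mod 41 = 16
8^32 mod 41 = 18
16·18 = 288 ≡ 1 (mod 41)
20 ≠ 1, so verification fails.

reject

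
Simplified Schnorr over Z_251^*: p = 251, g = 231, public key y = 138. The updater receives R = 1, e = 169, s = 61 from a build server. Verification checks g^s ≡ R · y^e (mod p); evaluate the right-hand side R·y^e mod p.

231

Squares mod 251: 138^1≡138, 138^2≡219, 138^4≡20, 138^8≡149, 138^16≡113, 138^32≡219, 138^64≡20, 138^128≡149
169 = 128 + 32 + 8 + 1, so 138^169 ≡ 149·219·149·138 ≡ 231 (mod 251)
R · y^e ≡ 1·231 = 231 ≡ 231 (mod 251)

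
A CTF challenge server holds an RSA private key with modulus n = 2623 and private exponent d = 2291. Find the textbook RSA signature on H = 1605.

2174

H^2291 mod 2623 = 2174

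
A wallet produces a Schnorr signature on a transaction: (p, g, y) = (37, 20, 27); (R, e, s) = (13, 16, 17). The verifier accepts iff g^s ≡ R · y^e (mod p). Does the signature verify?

does not verify

g^s mod p:
20^2 = 400 ≡ 30
20^4 ≡ 30^2 = 900 ≡ 12
20^8 ≡ 12^2 = 144 ≡ 33
20^16 ≡ 33^2 = 1089 ≡ 16
17 = 16 + 1, so 20^17 ≡ 16·20 ≡ 24 (mod 37)
R · y^e mod p:
27^2 = 729 ≡ 26
27^4 ≡ 26^2 = 676 ≡ 10
27^8 ≡ 10^2 = 100 ≡ 26
27^16 ≡ 26^2 = 676 ≡ 10
13·10 = 130 ≡ 19 (mod 37)
24 ≠ 19; the check fails.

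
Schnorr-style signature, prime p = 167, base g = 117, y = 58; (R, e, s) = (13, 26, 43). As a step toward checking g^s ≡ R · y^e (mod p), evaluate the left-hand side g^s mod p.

90

117^2 = 13689 ≡ 162
117^4 ≡ 162^2 = 26244 ≡ 25
117^8 ≡ 25^2 = 625 ≡ 124
117^16 ≡ 124^2 = 15376 ≡ 12
117^32 ≡ 12^2 = 144
43 = 32 + 8 + 2 + 1, so 117^43 ≡ 144·124·162·117 ≡ 90 (mod 167)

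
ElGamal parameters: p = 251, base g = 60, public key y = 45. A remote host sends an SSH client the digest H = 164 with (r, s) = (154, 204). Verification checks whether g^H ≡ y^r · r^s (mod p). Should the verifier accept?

Left side g^H mod p:
60^164 mod 251 = 23
Right side y^r · r^s mod p:
45^154 mod 251 = 39
154^204 mod 251 = 110
39·110 = 4290 ≡ 23 (mod 251)
23 ≡ 23 (mod 251), so the signature is genuine.

accept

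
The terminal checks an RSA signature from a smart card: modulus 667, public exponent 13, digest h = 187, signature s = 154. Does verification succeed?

passes

s^2 ≡ 154^2 = 23716 ≡ 371
s^4 ≡ 371^2 = 137641 ≡ 239
s^8 ≡ 239^2 = 57121 ≡ 426
13 = 8 + 4 + 1, so s^13 ≡ 426·239·154 ≡ 187 (mod 667)
s^13 mod 667 = 187 matches h.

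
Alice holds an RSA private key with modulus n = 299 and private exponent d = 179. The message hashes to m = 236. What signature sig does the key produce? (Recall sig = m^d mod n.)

m^2 ≡ 236^2 = 55696 ≡ 82
m^4 ≡ 82^2 = 6724 ≡ 146
m^8 ≡ 146^2 = 21316 ≡ 87
m^16 ≡ 87^2 = 7569 ≡ 94
m^32 ≡ 94^2 = 8836 ≡ 165
m^64 ≡ 165^2 = 27225 ≡ 16
m^128 ≡ 16^2 = 256
179 = 128 + 32 + 16 + 2 + 1, so m^179 ≡ 256·165·94·82·236 ≡ 124 (mod 299)

124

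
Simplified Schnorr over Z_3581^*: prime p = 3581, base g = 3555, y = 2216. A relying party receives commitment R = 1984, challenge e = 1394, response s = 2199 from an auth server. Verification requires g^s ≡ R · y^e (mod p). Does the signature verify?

verifies

g^s mod p:
Squares mod 3581: 3555^1≡3555, 3555^2≡676, 3555^4≡2189, 3555^8≡343, 3555^16≡3057, 3555^32≡2420, 3555^64≡1465, 3555^128≡1206, 3555^256≡550, 3555^512≡1696, 3555^1024≡873, 3555^2048≡2957
2199 = 2048 + 128 + 16 + 4 + 2 + 1, so 3555^2199 ≡ 2957·1206·3057·2189·676·3555 ≡ 2245 (mod 3581)
R · y^e mod p:
Squares mod 3581: 2216^1≡2216, 2216^2≡1105, 2216^4≡3485, 2216^8≡2054, 2216^16≡498, 2216^32≡915, 2216^64≡2852, 2216^128≡1453, 2216^256≡2000, 2216^512≡23, 2216^1024≡529
1394 = 1024 + 256 + 64 + 32 + 16 + 2, so 2216^1394 ≡ 529·2000·2852·915·498·1105 ≡ 2584 (mod 3581)
1984·2584 = 5126656 ≡ 2245 (mod 3581)
2245 ≡ 2245 (mod 3581); signature holds.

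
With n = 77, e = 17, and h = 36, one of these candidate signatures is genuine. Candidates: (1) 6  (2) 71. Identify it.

2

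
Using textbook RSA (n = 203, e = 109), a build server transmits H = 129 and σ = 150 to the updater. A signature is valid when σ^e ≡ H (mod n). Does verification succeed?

passes

Squares mod 203: σ^1≡150, σ^2≡170, σ^4≡74, σ^8≡198, σ^16≡25, σ^32≡16, σ^64≡53
109 = 64 + 32 + 8 + 4 + 1, so σ^109 ≡ 53·16·198·74·150 ≡ 129 (mod 203)
σ^109 mod 203 = 129 matches H.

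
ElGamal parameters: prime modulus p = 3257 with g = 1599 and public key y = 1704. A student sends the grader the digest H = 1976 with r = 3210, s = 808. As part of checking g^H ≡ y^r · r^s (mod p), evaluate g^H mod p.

1599^2 = 2556801 ≡ 56
1599^4 ≡ 56^2 = 3136
1599^8 ≡ 3136^2 = 9834496 ≡ 1613
1599^16 ≡ 1613^2 = 2601769 ≡ 2683
1599^32 ≡ 2683^2 = 7198489 ≡ 519
1599^64 ≡ 519^2 = 269361 ≡ 2287
1599^128 ≡ 2287^2 = 5230369 ≡ 2884
1599^256 ≡ 2884^2 = 8317456 ≡ 2335
1599^512 ≡ 2335^2 = 5452225 ≡ 7
1599^1024 ≡ 7^2 = 49
1976 = 1024 + 512 + 256 + 128 + 32 + 16 + 8, so 1599^1976 ≡ 49·7·2335·2884·519·2683·1613 ≡ 2846 (mod 3257)

2846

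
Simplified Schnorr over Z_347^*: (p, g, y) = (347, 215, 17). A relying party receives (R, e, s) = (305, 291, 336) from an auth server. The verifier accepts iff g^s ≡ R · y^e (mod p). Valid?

yes

g^s mod p:
215^2 = 46225 ≡ 74
215^4 ≡ 74^2 = 5476 ≡ 271
215^8 ≡ 271^2 = 73441 ≡ 224
215^16 ≡ 224^2 = 50176 ≡ 208
215^32 ≡ 208^2 = 43264 ≡ 236
215^64 ≡ 236^2 = 55696 ≡ 176
215^128 ≡ 176^2 = 30976 ≡ 93
215^256 ≡ 93^2 = 8649 ≡ 321
336 = 256 + 64 + 16, so 215^336 ≡ 321·176·208 ≡ 13 (mod 347)
R · y^e mod p:
17^2 = 289
17^4 ≡ 289^2 = 83521 ≡ 241
17^8 ≡ 241^2 = 58081 ≡ 132
17^16 ≡ 132^2 = 17424 ≡ 74
17^32 ≡ 74^2 = 5476 ≡ 271
17^64 ≡ 271^2 = 73441 ≡ 224
17^128 ≡ 224^2 = 50176 ≡ 208
17^256 ≡ 208^2 = 43264 ≡ 236
291 = 256 + 32 + 2 + 1, so 17^291 ≡ 236·271·289·17 ≡ 41 (mod 347)
305·41 = 12505 ≡ 13 (mod 347)
13 ≡ 13 (mod 347); signature holds.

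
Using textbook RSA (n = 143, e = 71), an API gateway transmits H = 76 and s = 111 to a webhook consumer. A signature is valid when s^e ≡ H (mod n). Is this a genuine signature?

s^2 ≡ 111^2 = 12321 ≡ 23
s^4 ≡ 23^2 = 529 ≡ 100
s^8 ≡ 100^2 = 10000 ≡ 133
s^16 ≡ 133^2 = 17689 ≡ 100
s^32 ≡ 100^2 = 10000 ≡ 133
s^64 ≡ 133^2 = 17689 ≡ 100
71 = 64 + 4 + 2 + 1, so s^71 ≡ 100·100·23·111 ≡ 67 (mod 143)
67 ≠ 76, so verification fails.

forged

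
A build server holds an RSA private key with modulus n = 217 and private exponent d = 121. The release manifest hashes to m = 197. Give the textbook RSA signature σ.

197

m^121 mod 217 = 197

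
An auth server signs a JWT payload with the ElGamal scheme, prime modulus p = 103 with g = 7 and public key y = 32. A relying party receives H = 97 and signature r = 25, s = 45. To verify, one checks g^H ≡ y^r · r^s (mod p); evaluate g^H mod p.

63

7^97 mod 103 = 63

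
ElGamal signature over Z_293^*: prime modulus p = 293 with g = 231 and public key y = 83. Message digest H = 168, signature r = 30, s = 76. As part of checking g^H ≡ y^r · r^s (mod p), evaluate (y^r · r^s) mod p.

287

83^2 = 6889 ≡ 150
83^4 ≡ 150^2 = 22500 ≡ 232
83^8 ≡ 232^2 = 53824 ≡ 205
83^16 ≡ 205^2 = 42025 ≡ 126
30 = 16 + 8 + 4 + 2, so 83^30 ≡ 126·205·232·150 ≡ 141 (mod 293)
30^2 = 900 ≡ 21
30^4 ≡ 21^2 = 441 ≡ 148
30^8 ≡ 148^2 = 21904 ≡ 222
30^16 ≡ 222^2 = 49284 ≡ 60
30^32 ≡ 60^2 = 3600 ≡ 84
30^64 ≡ 84^2 = 7056 ≡ 24
76 = 64 + 8 + 4, so 30^76 ≡ 24·222·148 ≡ 81 (mod 293)
y^r · r^s ≡ 141·81 = 11421 ≡ 287 (mod 293)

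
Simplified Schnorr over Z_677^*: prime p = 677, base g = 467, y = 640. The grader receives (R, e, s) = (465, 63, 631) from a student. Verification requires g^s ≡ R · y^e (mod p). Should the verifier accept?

reject

g^s mod p:
Squares mod 677: 467^1≡467, 467^2≡95, 467^4≡224, 467^8≡78, 467^16≡668, 467^32≡81, 467^64≡468, 467^128≡353, 467^256≡41, 467^512≡327
631 = 512 + 64 + 32 + 16 + 4 + 2 + 1, so 467^631 ≡ 327·468·81·668·224·95·467 ≡ 618 (mod 677)
R · y^e mod p:
Squares mod 677: 640^1≡640, 640^2≡15, 640^4≡225, 640^8≡527, 640^16≡159, 640^32≡232
63 = 32 + 16 + 8 + 4 + 2 + 1, so 640^63 ≡ 232·159·527·225·15·640 ≡ 558 (mod 677)
465·558 = 259470 ≡ 179 (mod 677)
618 ≠ 179; the check fails.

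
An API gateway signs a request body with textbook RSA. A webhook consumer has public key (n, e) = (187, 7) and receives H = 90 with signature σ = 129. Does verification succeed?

Squares mod 187: σ^1≡129, σ^2≡185, σ^4≡4
7 = 4 + 2 + 1, so σ^7 ≡ 4·185·129 ≡ 90 (mod 187)
Since 90 equals the digest 90, verification succeeds.

passes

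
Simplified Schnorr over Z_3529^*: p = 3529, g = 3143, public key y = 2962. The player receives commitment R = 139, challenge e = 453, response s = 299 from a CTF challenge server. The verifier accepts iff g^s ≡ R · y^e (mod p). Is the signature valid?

invalid

g^s mod p:
3143^299 mod 3529 = 1350
R · y^e mod p:
2962^453 mod 3529 = 385
139·385 = 53515 ≡ 580 (mod 3529)
1350 ≠ 580; the check fails.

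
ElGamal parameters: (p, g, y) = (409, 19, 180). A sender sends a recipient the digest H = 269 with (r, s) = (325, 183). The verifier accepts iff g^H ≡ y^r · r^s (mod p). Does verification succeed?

Left side g^H mod p:
19^269 mod 409 = 248
Right side y^r · r^s mod p:
180^325 mod 409 = 89
325^183 mod 409 = 146
89·146 = 12994 ≡ 315 (mod 409)
248 ≠ 315, so verification fails.

fails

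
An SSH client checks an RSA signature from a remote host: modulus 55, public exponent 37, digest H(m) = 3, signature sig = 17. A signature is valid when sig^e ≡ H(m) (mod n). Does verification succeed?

fails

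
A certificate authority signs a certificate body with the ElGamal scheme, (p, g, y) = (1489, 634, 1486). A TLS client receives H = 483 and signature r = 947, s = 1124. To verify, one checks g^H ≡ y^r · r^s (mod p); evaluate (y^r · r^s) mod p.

1486^2 = 2208196 ≡ 9
1486^4 ≡ 9^2 = 81
1486^8 ≡ 81^2 = 6561 ≡ 605
1486^16 ≡ 605^2 = 366025 ≡ 1220
1486^32 ≡ 1220^2 = 1488400 ≡ 889
1486^64 ≡ 889^2 = 790321 ≡ 1151
1486^128 ≡ 1151^2 = 1324801 ≡ 1080
1486^256 ≡ 1080^2 = 1166400 ≡ 513
1486^512 ≡ 513^2 = 263169 ≡ 1105
947 = 512 + 256 + 128 + 32 + 16 + 2 + 1, so 1486^947 ≡ 1105·513·1080·889·1220·9·1486 ≡ 83 (mod 1489)
947^2 = 896809 ≡ 431
947^4 ≡ 431^2 = 185761 ≡ 1125
947^8 ≡ 1125^2 = 1265625 ≡ 1464
947^16 ≡ 1464^2 = 2143296 ≡ 625
947^32 ≡ 625^2 = 390625 ≡ 507
947^64 ≡ 507^2 = 257049 ≡ 941
947^128 ≡ 941^2 = 885481 ≡ 1015
947^256 ≡ 1015^2 = 1030225 ≡ 1326
947^512 ≡ 1326^2 = 1758276 ≡ 1256
947^1024 ≡ 1256^2 = 1577536 ≡ 685
1124 = 1024 + 64 + 32 + 4, so 947^1124 ≡ 685·941·507·1125 ≡ 25 (mod 1489)
y^r · r^s ≡ 83·25 = 2075 ≡ 586 (mod 1489)

586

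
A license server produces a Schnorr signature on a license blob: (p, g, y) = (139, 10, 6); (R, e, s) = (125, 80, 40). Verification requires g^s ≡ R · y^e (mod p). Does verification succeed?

passes

g^s mod p:
10^2 = 100
10^4 ≡ 100^2 = 10000 ≡ 131
10^8 ≡ 131^2 = 17161 ≡ 64
10^16 ≡ 64^2 = 4096 ≡ 65
10^32 ≡ 65^2 = 4225 ≡ 55
40 = 32 + 8, so 10^40 ≡ 55·64 ≡ 45 (mod 139)
R · y^e mod p:
6^2 = 36
6^4 ≡ 36^2 = 1296 ≡ 45
6^8 ≡ 45^2 = 2025 ≡ 79
6^16 ≡ 79^2 = 6241 ≡ 125
6^32 ≡ 125^2 = 15625 ≡ 57
6^64 ≡ 57^2 = 3249 ≡ 52
80 = 64 + 16, so 6^80 ≡ 52·125 ≡ 106 (mod 139)
125·106 = 13250 ≡ 45 (mod 139)
45 ≡ 45 (mod 139); signature holds.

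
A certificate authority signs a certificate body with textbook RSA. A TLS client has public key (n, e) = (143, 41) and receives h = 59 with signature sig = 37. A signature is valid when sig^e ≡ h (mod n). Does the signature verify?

verifies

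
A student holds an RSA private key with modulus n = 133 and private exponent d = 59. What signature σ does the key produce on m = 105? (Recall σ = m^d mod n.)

98

Squares mod 133: m^1≡105, m^2≡119, m^4≡63, m^8≡112, m^16≡42, m^32≡35
59 = 32 + 16 + 8 + 2 + 1, so m^59 ≡ 35·42·112·119·105 ≡ 98 (mod 133)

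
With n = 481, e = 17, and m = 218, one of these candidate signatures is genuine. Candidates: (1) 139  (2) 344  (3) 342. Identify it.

Candidate 1: Squares mod 481: 139^1≡139, 139^2≡81, 139^4≡308, 139^8≡107, 139^16≡386; 17 = 16 + 1, so 139^17 ≡ 386·139 ≡ 263 (mod 481)
Candidate 2: Squares mod 481: 344^1≡344, 344^2≡10, 344^4≡100, 344^8≡380, 344^16≡100; 17 = 16 + 1, so 344^17 ≡ 100·344 ≡ 249 (mod 481)
Candidate 3: Squares mod 481: 342^1≡342, 342^2≡81, 342^4≡308, 342^8≡107, 342^16≡386; 17 = 16 + 1, so 342^17 ≡ 386·342 ≡ 218 (mod 481)
  → matches m = 218

3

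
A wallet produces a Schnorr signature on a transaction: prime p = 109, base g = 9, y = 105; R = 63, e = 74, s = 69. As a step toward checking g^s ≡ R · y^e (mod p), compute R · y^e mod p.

27

105^2 = 11025 ≡ 16
105^4 ≡ 16^2 = 256 ≡ 38
105^8 ≡ 38^2 = 1444 ≡ 27
105^16 ≡ 27^2 = 729 ≡ 75
105^32 ≡ 75^2 = 5625 ≡ 66
105^64 ≡ 66^2 = 4356 ≡ 105
74 = 64 + 8 + 2, so 105^74 ≡ 105·27·16 ≡ 16 (mod 109)
R · y^e ≡ 63·16 = 1008 ≡ 27 (mod 109)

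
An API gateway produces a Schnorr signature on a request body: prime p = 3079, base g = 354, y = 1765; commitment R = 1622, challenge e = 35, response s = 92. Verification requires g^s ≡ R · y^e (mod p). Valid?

no

g^s mod p:
354^2 = 125316 ≡ 2156
354^4 ≡ 2156^2 = 4648336 ≡ 2125
354^8 ≡ 2125^2 = 4515625 ≡ 1811
354^16 ≡ 1811^2 = 3279721 ≡ 586
354^32 ≡ 586^2 = 343396 ≡ 1627
354^64 ≡ 1627^2 = 2647129 ≡ 2268
92 = 64 + 16 + 8 + 4, so 354^92 ≡ 2268·586·1811·2125 ≡ 1651 (mod 3079)
R · y^e mod p:
1765^2 = 3115225 ≡ 2356
1765^4 ≡ 2356^2 = 5550736 ≡ 2378
1765^8 ≡ 2378^2 = 5654884 ≡ 1840
1765^16 ≡ 1840^2 = 3385600 ≡ 1779
1765^32 ≡ 1779^2 = 3164841 ≡ 2708
35 = 32 + 2 + 1, so 1765^35 ≡ 2708·2356·1765 ≡ 1126 (mod 3079)
1622·1126 = 1826372 ≡ 525 (mod 3079)
1651 ≠ 525; the check fails.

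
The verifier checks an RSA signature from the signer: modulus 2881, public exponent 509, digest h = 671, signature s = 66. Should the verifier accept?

reject

Squares mod 2881: s^1≡66, s^2≡1475, s^4≡470, s^8≡1944, s^16≡2145, s^32≡68, s^64≡1743, s^128≡1475, s^256≡470
509 = 256 + 128 + 64 + 32 + 16 + 8 + 4 + 1, so s^509 ≡ 470·1475·1743·68·2145·1944·470·66 ≡ 2210 (mod 2881)
The recovered value 2210 does not match the digest 671.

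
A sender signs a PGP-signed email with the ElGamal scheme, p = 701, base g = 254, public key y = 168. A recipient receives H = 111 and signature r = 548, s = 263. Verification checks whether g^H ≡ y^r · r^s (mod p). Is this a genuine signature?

Left side g^H mod p:
254^2 = 64516 ≡ 24
254^4 ≡ 24^2 = 576
254^8 ≡ 576^2 = 331776 ≡ 203
254^16 ≡ 203^2 = 41209 ≡ 551
254^32 ≡ 551^2 = 303601 ≡ 68
254^64 ≡ 68^2 = 4624 ≡ 418
111 = 64 + 32 + 8 + 4 + 2 + 1, so 254^111 ≡ 418·68·203·576·24·254 ≡ 270 (mod 701)
Right side y^r · r^s mod p:
168^2 = 28224 ≡ 184
168^4 ≡ 184^2 = 33856 ≡ 208
168^8 ≡ 208^2 = 43264 ≡ 503
168^16 ≡ 503^2 = 253009 ≡ 649
168^32 ≡ 649^2 = 421201 ≡ 601
168^64 ≡ 601^2 = 361201 ≡ 186
168^128 ≡ 186^2 = 34596 ≡ 247
168^256 ≡ 247^2 = 61009 ≡ 22
168^512 ≡ 22^2 = 484
548 = 512 + 32 + 4, so 168^548 ≡ 484·601·208 ≡ 562 (mod 701)
548^2 = 300304 ≡ 276
548^4 ≡ 276^2 = 76176 ≡ 468
548^8 ≡ 468^2 = 219024 ≡ 312
548^16 ≡ 312^2 = 97344 ≡ 606
548^32 ≡ 606^2 = 367236 ≡ 613
548^64 ≡ 613^2 = 375769 ≡ 33
548^128 ≡ 33^2 = 1089 ≡ 388
548^256 ≡ 388^2 = 150544 ≡ 530
263 = 256 + 4 + 2 + 1, so 548^263 ≡ 530·468·276·548 ≡ 225 (mod 701)
562·225 = 126450 ≡ 270 (mod 701)
270 ≡ 270 (mod 701), so the signature is genuine.

genuine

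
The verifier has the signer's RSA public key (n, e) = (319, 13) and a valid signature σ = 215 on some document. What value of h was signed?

128

σ^2 ≡ 215^2 = 46225 ≡ 289
σ^4 ≡ 289^2 = 83521 ≡ 262
σ^8 ≡ 262^2 = 68644 ≡ 59
13 = 8 + 4 + 1, so σ^13 ≡ 59·262·215 ≡ 128 (mod 319)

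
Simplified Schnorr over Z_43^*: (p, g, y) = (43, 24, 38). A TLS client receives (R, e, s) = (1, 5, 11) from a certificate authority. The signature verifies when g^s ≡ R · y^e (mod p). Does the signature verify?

verifies

g^s mod p:
24^2 = 576 ≡ 17
24^4 ≡ 17^2 = 289 ≡ 31
24^8 ≡ 31^2 = 961 ≡ 15
11 = 8 + 2 + 1, so 24^11 ≡ 15·17·24 ≡ 14 (mod 43)
R · y^e mod p:
38^2 = 1444 ≡ 25
38^4 ≡ 25^2 = 625 ≡ 23
5 = 4 + 1, so 38^5 ≡ 23·38 ≡ 14 (mod 43)
1·14 = 14 ≡ 14 (mod 43)
14 ≡ 14 (mod 43); signature holds.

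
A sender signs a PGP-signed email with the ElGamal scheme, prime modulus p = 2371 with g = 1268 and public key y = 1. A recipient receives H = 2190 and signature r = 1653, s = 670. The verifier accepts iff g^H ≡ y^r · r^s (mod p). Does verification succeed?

fails

Left side g^H mod p:
Squares mod 2371: 1268^1≡1268, 1268^2≡286, 1268^4≡1182, 1268^8≡605, 1268^16≡891, 1268^32≡1967, 1268^64≡1988, 1268^128≡2058, 1268^256≡758, 1268^512≡782, 1268^1024≡2177, 1268^2048≡2071
2190 = 2048 + 128 + 8 + 4 + 2, so 1268^2190 ≡ 2071·2058·605·1182·286 ≡ 1084 (mod 2371)
Right side y^r · r^s mod p:
Squares mod 2371: 1^1≡1, 1^2≡1, 1^4≡1, 1^8≡1, 1^16≡1, 1^32≡1, 1^64≡1, 1^128≡1, 1^256≡1, 1^512≡1, 1^1024≡1
1653 = 1024 + 512 + 64 + 32 + 16 + 4 + 1, so 1^1653 ≡ 1·1·1·1·1·1·1 ≡ 1 (mod 2371)
Squares mod 2371: 1653^1≡1653, 1653^2≡1017, 1653^4≡533, 1653^8≡1940, 1653^16≡823, 1653^32≡1594, 1653^64≡1495, 1653^128≡1543, 1653^256≡365, 1653^512≡449
670 = 512 + 128 + 16 + 8 + 4 + 2, so 1653^670 ≡ 449·1543·823·1940·533·1017 ≡ 2120 (mod 2371)
1·2120 = 2120 ≡ 2120 (mod 2371)
1084 ≠ 2120, so verification fails.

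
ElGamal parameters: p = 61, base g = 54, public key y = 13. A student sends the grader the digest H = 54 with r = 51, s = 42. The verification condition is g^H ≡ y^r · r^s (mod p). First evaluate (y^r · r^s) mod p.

13^2 = 169 ≡ 47
13^4 ≡ 47^2 = 2209 ≡ 13
13^8 ≡ 13^2 = 169 ≡ 47
13^16 ≡ 47^2 = 2209 ≡ 13
13^32 ≡ 13^2 = 169 ≡ 47
51 = 32 + 16 + 2 + 1, so 13^51 ≡ 47·13·47·13 ≡ 1 (mod 61)
51^2 = 2601 ≡ 39
51^4 ≡ 39^2 = 1521 ≡ 57
51^8 ≡ 57^2 = 3249 ≡ 16
51^16 ≡ 16^2 = 256 ≡ 12
51^32 ≡ 12^2 = 144 ≡ 22
42 = 32 + 8 + 2, so 51^42 ≡ 22·16·39 ≡ 3 (mod 61)
y^r · r^s ≡ 1·3 = 3 ≡ 3 (mod 61)

3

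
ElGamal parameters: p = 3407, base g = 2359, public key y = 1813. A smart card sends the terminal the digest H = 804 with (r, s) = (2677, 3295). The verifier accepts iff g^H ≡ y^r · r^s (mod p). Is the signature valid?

valid

Left side g^H mod p:
2359^2 = 5564881 ≡ 1250
2359^4 ≡ 1250^2 = 1562500 ≡ 2094
2359^8 ≡ 2094^2 = 4384836 ≡ 27
2359^16 ≡ 27^2 = 729
2359^32 ≡ 729^2 = 531441 ≡ 3356
2359^64 ≡ 3356^2 = 11262736 ≡ 2601
2359^128 ≡ 2601^2 = 6765201 ≡ 2306
2359^256 ≡ 2306^2 = 5317636 ≡ 2716
2359^512 ≡ 2716^2 = 7376656 ≡ 501
804 = 512 + 256 + 32 + 4, so 2359^804 ≡ 501·2716·3356·2094 ≡ 3235 (mod 3407)
Right side y^r · r^s mod p:
1813^2 = 3286969 ≡ 2621
1813^4 ≡ 2621^2 = 6869641 ≡ 1129
1813^8 ≡ 1129^2 = 1274641 ≡ 423
1813^16 ≡ 423^2 = 178929 ≡ 1765
1813^32 ≡ 1765^2 = 3115225 ≡ 1227
1813^64 ≡ 1227^2 = 1505529 ≡ 3042
1813^128 ≡ 3042^2 = 9253764 ≡ 352
1813^256 ≡ 352^2 = 123904 ≡ 1252
1813^512 ≡ 1252^2 = 1567504 ≡ 284
1813^1024 ≡ 284^2 = 80656 ≡ 2295
1813^2048 ≡ 2295^2 = 5267025 ≡ 3210
2677 = 2048 + 512 + 64 + 32 + 16 + 4 + 1, so 1813^2677 ≡ 3210·284·3042·1227·1765·1129·1813 ≡ 1708 (mod 3407)
2677^2 = 7166329 ≡ 1408
2677^4 ≡ 1408^2 = 1982464 ≡ 2997
2677^8 ≡ 2997^2 = 8982009 ≡ 1157
2677^16 ≡ 1157^2 = 1338649 ≡ 3105
2677^32 ≡ 3105^2 = 9641025 ≡ 2622
2677^64 ≡ 2622^2 = 6874884 ≡ 2965
2677^128 ≡ 2965^2 = 8791225 ≡ 1165
2677^256 ≡ 1165^2 = 1357225 ≡ 1239
2677^512 ≡ 1239^2 = 1535121 ≡ 1971
2677^1024 ≡ 1971^2 = 3884841 ≡ 861
2677^2048 ≡ 861^2 = 741321 ≡ 2002
3295 = 2048 + 1024 + 128 + 64 + 16 + 8 + 4 + 2 + 1, so 2677^3295 ≡ 2002·861·1165·2965·3105·1157·2997·1408·2677 ≡ 1476 (mod 3407)
1708·1476 = 2521008 ≡ 3235 (mod 3407)
3235 ≡ 3235 (mod 3407), so the signature is genuine.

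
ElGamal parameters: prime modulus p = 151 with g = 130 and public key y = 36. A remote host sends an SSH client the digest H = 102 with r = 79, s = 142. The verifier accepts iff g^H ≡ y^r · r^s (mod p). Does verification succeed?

Left side g^H mod p:
130^2 = 16900 ≡ 139
130^4 ≡ 139^2 = 19321 ≡ 144
130^8 ≡ 144^2 = 20736 ≡ 49
130^16 ≡ 49^2 = 2401 ≡ 136
130^32 ≡ 136^2 = 18496 ≡ 74
130^64 ≡ 74^2 = 5476 ≡ 40
102 = 64 + 32 + 4 + 2, so 130^102 ≡ 40·74·144·139 ≡ 94 (mod 151)
Right side y^r · r^s mod p:
36^2 = 1296 ≡ 88
36^4 ≡ 88^2 = 7744 ≡ 43
36^8 ≡ 43^2 = 1849 ≡ 37
36^16 ≡ 37^2 = 1369 ≡ 10
36^32 ≡ 10^2 = 100
36^64 ≡ 100^2 = 10000 ≡ 34
79 = 64 + 8 + 4 + 2 + 1, so 36^79 ≡ 34·37·43·88·36 ≡ 43 (mod 151)
79^2 = 6241 ≡ 50
79^4 ≡ 50^2 = 2500 ≡ 84
79^8 ≡ 84^2 = 7056 ≡ 110
79^16 ≡ 110^2 = 12100 ≡ 20
79^32 ≡ 20^2 = 400 ≡ 98
79^64 ≡ 98^2 = 9604 ≡ 91
79^128 ≡ 91^2 = 8281 ≡ 127
142 = 128 + 8 + 4 + 2, so 79^142 ≡ 127·110·84·50 ≡ 81 (mod 151)
43·81 = 3483 ≡ 10 (mod 151)
94 ≠ 10, so verification fails.

fails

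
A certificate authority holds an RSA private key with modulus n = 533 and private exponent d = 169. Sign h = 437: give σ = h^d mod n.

437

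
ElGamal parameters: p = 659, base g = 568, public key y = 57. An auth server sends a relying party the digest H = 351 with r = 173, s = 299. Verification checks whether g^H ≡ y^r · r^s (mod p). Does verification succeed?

Left side g^H mod p:
Squares mod 659: 568^1≡568, 568^2≡373, 568^4≡80, 568^8≡469, 568^16≡514, 568^32≡596, 568^64≡15, 568^128≡225, 568^256≡541
351 = 256 + 64 + 16 + 8 + 4 + 2 + 1, so 568^351 ≡ 541·15·514·469·80·373·568 ≡ 194 (mod 659)
Right side y^r · r^s mod p:
Squares mod 659: 57^1≡57, 57^2≡613, 57^4≡139, 57^8≡210, 57^16≡606, 57^32≡173, 57^64≡274, 57^128≡609
173 = 128 + 32 + 8 + 4 + 1, so 57^173 ≡ 609·173·210·139·57 ≡ 173 (mod 659)
Squares mod 659: 173^1≡173, 173^2≡274, 173^4≡609, 173^8≡523, 173^16≡44, 173^32≡618, 173^64≡363, 173^128≡628, 173^256≡302
299 = 256 + 32 + 8 + 2 + 1, so 173^299 ≡ 302·618·523·274·173 ≡ 363 (mod 659)
173·363 = 62799 ≡ 194 (mod 659)
194 ≡ 194 (mod 659), so the signature is genuine.

passes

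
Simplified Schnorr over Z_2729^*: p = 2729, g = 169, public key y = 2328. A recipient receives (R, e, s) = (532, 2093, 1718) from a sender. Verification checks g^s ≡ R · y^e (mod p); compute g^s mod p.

2381

Squares mod 2729: 169^1≡169, 169^2≡1271, 169^4≡2602, 169^8≡2484, 169^16≡2716, 169^32≡169, 169^64≡1271, 169^128≡2602, 169^256≡2484, 169^512≡2716, 169^1024≡169
1718 = 1024 + 512 + 128 + 32 + 16 + 4 + 2, so 169^1718 ≡ 169·2716·2602·169·2716·2602·1271 ≡ 2381 (mod 2729)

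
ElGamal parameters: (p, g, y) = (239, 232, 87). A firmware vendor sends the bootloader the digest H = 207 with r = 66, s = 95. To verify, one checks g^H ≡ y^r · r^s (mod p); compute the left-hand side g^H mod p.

155

232^207 mod 239 = 155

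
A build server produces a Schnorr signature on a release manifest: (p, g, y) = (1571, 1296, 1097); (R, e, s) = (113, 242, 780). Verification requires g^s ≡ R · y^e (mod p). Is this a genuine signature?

forged

g^s mod p:
Squares mod 1571: 1296^1≡1296, 1296^2≡217, 1296^4≡1530, 1296^8≡110, 1296^16≡1103, 1296^32≡655, 1296^64≡142, 1296^128≡1312, 1296^256≡1099, 1296^512≡1273
780 = 512 + 256 + 8 + 4, so 1296^780 ≡ 1273·1099·110·1530 ≡ 243 (mod 1571)
R · y^e mod p:
Squares mod 1571: 1097^1≡1097, 1097^2≡23, 1097^4≡529, 1097^8≡203, 1097^16≡363, 1097^32≡1376, 1097^64≡321, 1097^128≡926
242 = 128 + 64 + 32 + 16 + 2, so 1097^242 ≡ 926·321·1376·363·23 ≡ 211 (mod 1571)
113·211 = 23843 ≡ 278 (mod 1571)
243 ≠ 278; the check fails.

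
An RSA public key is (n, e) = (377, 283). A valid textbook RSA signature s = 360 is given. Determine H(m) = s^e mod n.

191

s^2 ≡ 360^2 = 129600 ≡ 289
s^4 ≡ 289^2 = 83521 ≡ 204
s^8 ≡ 204^2 = 41616 ≡ 146
s^16 ≡ 146^2 = 21316 ≡ 204
s^32 ≡ 204^2 = 41616 ≡ 146
s^64 ≡ 146^2 = 21316 ≡ 204
s^128 ≡ 204^2 = 41616 ≡ 146
s^256 ≡ 146^2 = 21316 ≡ 204
283 = 256 + 16 + 8 + 2 + 1, so s^283 ≡ 204·204·146·289·360 ≡ 191 (mod 377)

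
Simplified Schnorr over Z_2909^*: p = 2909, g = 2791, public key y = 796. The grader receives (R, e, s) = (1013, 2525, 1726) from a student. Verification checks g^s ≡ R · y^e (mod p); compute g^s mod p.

2201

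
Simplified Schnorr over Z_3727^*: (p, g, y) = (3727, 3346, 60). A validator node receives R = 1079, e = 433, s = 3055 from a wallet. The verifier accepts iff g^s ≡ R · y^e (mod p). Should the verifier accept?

reject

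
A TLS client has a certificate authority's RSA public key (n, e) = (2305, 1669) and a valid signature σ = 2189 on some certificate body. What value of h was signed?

σ^1669 mod 2305 = 1609

1609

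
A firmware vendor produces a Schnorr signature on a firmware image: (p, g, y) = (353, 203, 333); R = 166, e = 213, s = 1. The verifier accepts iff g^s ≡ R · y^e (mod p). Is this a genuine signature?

forged

g^s mod p:
203^1 mod 353 = 203
R · y^e mod p:
333^213 mod 353 = 13
166·13 = 2158 ≡ 40 (mod 353)
203 ≠ 40; the check fails.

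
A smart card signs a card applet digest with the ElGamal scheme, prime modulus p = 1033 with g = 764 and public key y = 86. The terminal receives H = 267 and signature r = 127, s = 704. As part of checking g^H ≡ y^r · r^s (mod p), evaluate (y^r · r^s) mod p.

903

86^127 mod 1033 = 503
127^704 mod 1033 = 507
y^r · r^s ≡ 503·507 = 255021 ≡ 903 (mod 1033)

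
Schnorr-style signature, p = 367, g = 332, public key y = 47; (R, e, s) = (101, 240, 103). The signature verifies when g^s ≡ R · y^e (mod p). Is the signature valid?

valid

g^s mod p:
Squares mod 367: 332^1≡332, 332^2≡124, 332^4≡329, 332^8≡343, 332^16≡209, 332^32≡8, 332^64≡64
103 = 64 + 32 + 4 + 2 + 1, so 332^103 ≡ 64·8·329·124·332 ≡ 47 (mod 367)
R · y^e mod p:
Squares mod 367: 47^1≡47, 47^2≡7, 47^4≡49, 47^8≡199, 47^16≡332, 47^32≡124, 47^64≡329, 47^128≡343
240 = 128 + 64 + 32 + 16, so 47^240 ≡ 343·329·124·332 ≡ 15 (mod 367)
101·15 = 1515 ≡ 47 (mod 367)
47 ≡ 47 (mod 367); signature holds.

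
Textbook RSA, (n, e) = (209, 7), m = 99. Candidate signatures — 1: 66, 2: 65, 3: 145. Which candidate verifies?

Candidate 1: Squares mod 209: 66^1≡66, 66^2≡176, 66^4≡44; 7 = 4 + 2 + 1, so 66^7 ≡ 44·176·66 ≡ 99 (mod 209)
  → matches m = 99
Candidate 2: Squares mod 209: 65^1≡65, 65^2≡45, 65^4≡144; 7 = 4 + 2 + 1, so 65^7 ≡ 144·45·65 ≡ 65 (mod 209)
Candidate 3: Squares mod 209: 145^1≡145, 145^2≡125, 145^4≡159; 7 = 4 + 2 + 1, so 145^7 ≡ 159·125·145 ≡ 183 (mod 209)

1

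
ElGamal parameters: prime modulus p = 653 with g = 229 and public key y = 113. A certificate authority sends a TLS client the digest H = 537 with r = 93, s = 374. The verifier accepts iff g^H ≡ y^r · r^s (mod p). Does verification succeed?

fails

Left side g^H mod p:
229^2 = 52441 ≡ 201
229^4 ≡ 201^2 = 40401 ≡ 568
229^8 ≡ 568^2 = 322624 ≡ 42
229^16 ≡ 42^2 = 1764 ≡ 458
229^32 ≡ 458^2 = 209764 ≡ 151
229^64 ≡ 151^2 = 22801 ≡ 599
229^128 ≡ 599^2 = 358801 ≡ 304
229^256 ≡ 304^2 = 92416 ≡ 343
229^512 ≡ 343^2 = 117649 ≡ 109
537 = 512 + 16 + 8 + 1, so 229^537 ≡ 109·458·42·229 ≡ 202 (mod 653)
Right side y^r · r^s mod p:
113^2 = 12769 ≡ 362
113^4 ≡ 362^2 = 131044 ≡ 444
113^8 ≡ 444^2 = 197136 ≡ 583
113^16 ≡ 583^2 = 339889 ≡ 329
113^32 ≡ 329^2 = 108241 ≡ 496
113^64 ≡ 496^2 = 246016 ≡ 488
93 = 64 + 16 + 8 + 4 + 1, so 113^93 ≡ 488·329·583·444·113 ≡ 85 (mod 653)
93^2 = 8649 ≡ 160
93^4 ≡ 160^2 = 25600 ≡ 133
93^8 ≡ 133^2 = 17689 ≡ 58
93^16 ≡ 58^2 = 3364 ≡ 99
93^32 ≡ 99^2 = 9801 ≡ 6
93^64 ≡ 6^2 = 36
93^128 ≡ 36^2 = 1296 ≡ 643
93^256 ≡ 643^2 = 413449 ≡ 100
374 = 256 + 64 + 32 + 16 + 4 + 2, so 93^374 ≡ 100·36·6·99·133·160 ≡ 59 (mod 653)
85·59 = 5015 ≡ 444 (mod 653)
202 ≠ 444, so verification fails.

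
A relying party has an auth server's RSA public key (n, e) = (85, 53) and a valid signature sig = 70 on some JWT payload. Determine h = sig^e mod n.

15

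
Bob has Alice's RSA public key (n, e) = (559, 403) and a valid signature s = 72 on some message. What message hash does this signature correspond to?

370

s^2 ≡ 72^2 = 5184 ≡ 153
s^4 ≡ 153^2 = 23409 ≡ 490
s^8 ≡ 490^2 = 240100 ≡ 289
s^16 ≡ 289^2 = 83521 ≡ 230
s^32 ≡ 230^2 = 52900 ≡ 354
s^64 ≡ 354^2 = 125316 ≡ 100
s^128 ≡ 100^2 = 10000 ≡ 497
s^256 ≡ 497^2 = 247009 ≡ 490
403 = 256 + 128 + 16 + 2 + 1, so s^403 ≡ 490·497·230·153·72 ≡ 370 (mod 559)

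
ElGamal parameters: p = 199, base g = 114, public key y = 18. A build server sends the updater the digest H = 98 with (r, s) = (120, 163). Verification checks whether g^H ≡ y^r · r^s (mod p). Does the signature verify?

Left side g^H mod p:
114^2 = 12996 ≡ 61
114^4 ≡ 61^2 = 3721 ≡ 139
114^8 ≡ 139^2 = 19321 ≡ 18
114^16 ≡ 18^2 = 324 ≡ 125
114^32 ≡ 125^2 = 15625 ≡ 103
114^64 ≡ 103^2 = 10609 ≡ 62
98 = 64 + 32 + 2, so 114^98 ≡ 62·103·61 ≡ 103 (mod 199)
Right side y^r · r^s mod p:
18^2 = 324 ≡ 125
18^4 ≡ 125^2 = 15625 ≡ 103
18^8 ≡ 103^2 = 10609 ≡ 62
18^16 ≡ 62^2 = 3844 ≡ 63
18^32 ≡ 63^2 = 3969 ≡ 188
18^64 ≡ 188^2 = 35344 ≡ 121
120 = 64 + 32 + 16 + 8, so 18^120 ≡ 121·188·63·62 ≡ 188 (mod 199)
120^2 = 14400 ≡ 72
120^4 ≡ 72^2 = 5184 ≡ 10
120^8 ≡ 10^2 = 100
120^16 ≡ 100^2 = 10000 ≡ 50
120^32 ≡ 50^2 = 2500 ≡ 112
120^64 ≡ 112^2 = 12544 ≡ 7
120^128 ≡ 7^2 = 49
163 = 128 + 32 + 2 + 1, so 120^163 ≡ 49·112·72·120 ≡ 192 (mod 199)
188·192 = 36096 ≡ 77 (mod 199)
103 ≠ 77, so verification fails.

does not verify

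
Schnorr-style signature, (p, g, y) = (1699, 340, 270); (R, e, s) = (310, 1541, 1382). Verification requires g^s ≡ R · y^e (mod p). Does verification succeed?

fails

g^s mod p:
340^2 = 115600 ≡ 68
340^4 ≡ 68^2 = 4624 ≡ 1226
340^8 ≡ 1226^2 = 1503076 ≡ 1160
340^16 ≡ 1160^2 = 1345600 ≡ 1691
340^32 ≡ 1691^2 = 2859481 ≡ 64
340^64 ≡ 64^2 = 4096 ≡ 698
340^128 ≡ 698^2 = 487204 ≡ 1290
340^256 ≡ 1290^2 = 1664100 ≡ 779
340^512 ≡ 779^2 = 606841 ≡ 298
340^1024 ≡ 298^2 = 88804 ≡ 456
1382 = 1024 + 256 + 64 + 32 + 4 + 2, so 340^1382 ≡ 456·779·698·64·1226·68 ≡ 239 (mod 1699)
R · y^e mod p:
270^2 = 72900 ≡ 1542
270^4 ≡ 1542^2 = 2377764 ≡ 863
270^8 ≡ 863^2 = 744769 ≡ 607
270^16 ≡ 607^2 = 368449 ≡ 1465
270^32 ≡ 1465^2 = 2146225 ≡ 388
270^64 ≡ 388^2 = 150544 ≡ 1032
270^128 ≡ 1032^2 = 1065024 ≡ 1450
270^256 ≡ 1450^2 = 2102500 ≡ 837
270^512 ≡ 837^2 = 700569 ≡ 581
270^1024 ≡ 581^2 = 337561 ≡ 1159
1541 = 1024 + 512 + 4 + 1, so 270^1541 ≡ 1159·581·863·270 ≡ 1008 (mod 1699)
310·1008 = 312480 ≡ 1563 (mod 1699)
239 ≠ 1563; the check fails.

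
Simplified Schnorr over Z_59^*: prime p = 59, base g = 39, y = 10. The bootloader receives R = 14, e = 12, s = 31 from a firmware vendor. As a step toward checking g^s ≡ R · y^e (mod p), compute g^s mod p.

Squares mod 59: 39^1≡39, 39^2≡46, 39^4≡51, 39^8≡5, 39^16≡25
31 = 16 + 8 + 4 + 2 + 1, so 39^31 ≡ 25·5·51·46·39 ≡ 13 (mod 59)

13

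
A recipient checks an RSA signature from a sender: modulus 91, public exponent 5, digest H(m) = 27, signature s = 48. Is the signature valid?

invalid

Squares mod 91: s^1≡48, s^2≡29, s^4≡22
5 = 4 + 1, so s^5 ≡ 22·48 ≡ 55 (mod 91)
55 ≠ 27, so verification fails.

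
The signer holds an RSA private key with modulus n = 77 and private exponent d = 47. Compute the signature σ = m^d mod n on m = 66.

33

m^2 ≡ 66^2 = 4356 ≡ 44
m^4 ≡ 44^2 = 1936 ≡ 11
m^8 ≡ 11^2 = 121 ≡ 44
m^16 ≡ 44^2 = 1936 ≡ 11
m^32 ≡ 11^2 = 121 ≡ 44
47 = 32 + 8 + 4 + 2 + 1, so m^47 ≡ 44·44·11·44·66 ≡ 33 (mod 77)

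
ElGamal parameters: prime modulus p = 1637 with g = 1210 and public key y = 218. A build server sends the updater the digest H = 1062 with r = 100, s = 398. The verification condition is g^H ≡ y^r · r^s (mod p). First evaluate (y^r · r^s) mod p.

218^2 = 47524 ≡ 51
218^4 ≡ 51^2 = 2601 ≡ 964
218^8 ≡ 964^2 = 929296 ≡ 1117
218^16 ≡ 1117^2 = 1247689 ≡ 295
218^32 ≡ 295^2 = 87025 ≡ 264
218^64 ≡ 264^2 = 69696 ≡ 942
100 = 64 + 32 + 4, so 218^100 ≡ 942·264·964 ≡ 1493 (mod 1637)
100^2 = 10000 ≡ 178
100^4 ≡ 178^2 = 31684 ≡ 581
100^8 ≡ 581^2 = 337561 ≡ 339
100^16 ≡ 339^2 = 114921 ≡ 331
100^32 ≡ 331^2 = 109561 ≡ 1519
100^64 ≡ 1519^2 = 2307361 ≡ 828
100^128 ≡ 828^2 = 685584 ≡ 1318
100^256 ≡ 1318^2 = 1737124 ≡ 267
398 = 256 + 128 + 8 + 4 + 2, so 100^398 ≡ 267·1318·339·581·178 ≡ 1224 (mod 1637)
y^r · r^s ≡ 1493·1224 = 1827432 ≡ 540 (mod 1637)

540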